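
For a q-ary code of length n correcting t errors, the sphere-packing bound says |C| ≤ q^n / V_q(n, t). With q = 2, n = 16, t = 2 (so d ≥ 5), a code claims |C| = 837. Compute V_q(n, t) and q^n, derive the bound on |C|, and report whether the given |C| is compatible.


V_q(n, t) = 137, q^n = 65536, Hamming bound = 478, |C| = 837 > bound (violated).

Step 1: Compute V_q(n, t) = Σ_{j=0}^2 C(n, j) (q−1)^j.
  j = 0: C(16,0)·(1)^0 = 1·1 = 1.
  j = 1: C(16,1)·(1)^1 = 16·1 = 16.
  j = 2: C(16,2)·(1)^2 = 120·1 = 120.
  V_q(n, t) = 1 + 16 + 120 = 137.
Step 2: q^n = 2^16 = 65536.
Step 3: Hamming bound ⌊q^n / V_q(n,t)⌋ = ⌊65536/137⌋ = 478.
Step 4: Compare |C| = 837 to 478: violated.
The claimed |C| lies above the Hamming bound, so no 2-ary code of length 16 with d ≥ 5 can have 837 codewords.


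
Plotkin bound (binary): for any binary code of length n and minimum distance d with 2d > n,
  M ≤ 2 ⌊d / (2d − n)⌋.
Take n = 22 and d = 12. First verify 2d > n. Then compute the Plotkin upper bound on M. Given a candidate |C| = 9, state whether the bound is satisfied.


Plotkin bound M ≤ 12; given |C| = 9 ≤ bound (satisfied).

Check applicability: 2d = 24, n = 22.
2d − n = 2 > 0, so Plotkin applies.
Compute d/(2d−n) = 12/2 ≈ 6.0000.
⌊d/(2d−n)⌋ = 6.
Plotkin bound: M ≤ 2·6 = 12.
Given |C| = 9, check: satisfied.
This |C| is below the Plotkin bound.


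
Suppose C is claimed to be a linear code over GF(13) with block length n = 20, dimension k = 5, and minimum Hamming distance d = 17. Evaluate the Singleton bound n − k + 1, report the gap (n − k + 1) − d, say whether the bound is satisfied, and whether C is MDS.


Singleton RHS = n − k + 1 = 16, slack = -1, bound violated (no such code; not MDS).

Singleton bound: d ≤ n − k + 1.
Here n = 20, k = 5, so n − k + 1 = 16.
Given d = 17, check d ≤ 16: NO.
Slack = (n − k + 1) − d = -1.
The slack is negative: d = 17 exceeds n − k + 1 = 16 by 1, so the Singleton bound is violated and no linear [20, 5, 17]_13 code can exist. In particular it is not MDS (MDS requires d = n − k + 1 exactly).
Description: the claimed parameters are [20, 5, 17]_13; such a code would be impossible (violates the Singleton bound).


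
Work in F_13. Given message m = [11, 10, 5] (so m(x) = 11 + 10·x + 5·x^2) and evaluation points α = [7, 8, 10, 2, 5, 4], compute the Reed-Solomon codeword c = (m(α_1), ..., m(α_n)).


c = [1, 8, 0, 12, 4, 1]

Message polynomial: m(x) = 11 + 10·x + 5·x^2 (mod 13).
For each evaluation point α_i, compute m(α_i) mod 13:
  α_1 = 7: Horner steps 5 → 6 → 1, so m(7) = 1.
  α_2 = 8: Horner steps 5 → 11 → 8, so m(8) = 8.
  α_3 = 10: Horner steps 5 → 8 → 0, so m(10) = 0.
  α_4 = 2: Horner steps 5 → 7 → 12, so m(2) = 12.
  α_5 = 5: Horner steps 5 → 9 → 4, so m(5) = 4.
  α_6 = 4: Horner steps 5 → 4 → 1, so m(4) = 1.
Codeword c = [1, 8, 0, 12, 4, 1] ∈ F_13^6.


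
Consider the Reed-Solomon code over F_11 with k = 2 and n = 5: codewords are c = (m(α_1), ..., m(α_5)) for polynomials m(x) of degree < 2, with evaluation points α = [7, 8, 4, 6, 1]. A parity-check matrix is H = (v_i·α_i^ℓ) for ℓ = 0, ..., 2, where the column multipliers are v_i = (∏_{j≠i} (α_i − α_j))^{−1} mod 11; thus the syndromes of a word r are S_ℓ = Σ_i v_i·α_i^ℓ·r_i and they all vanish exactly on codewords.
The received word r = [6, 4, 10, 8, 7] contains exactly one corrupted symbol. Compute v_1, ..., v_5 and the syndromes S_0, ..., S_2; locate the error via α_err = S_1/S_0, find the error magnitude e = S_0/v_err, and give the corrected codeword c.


S = (4, 5, 9), error at position 3, error magnitude e = 9, c = [6, 4, 1, 8, 7].

Step 1: column multipliers v_i = (∏_{j≠i}(α_i − α_j))^{−1} mod 11.
  i = 1 (α = 7): (7−8)(7−4)(7−6)(7−1) = (−1)·3·1·6 = −18 ≡ 4, so v_1 = 4^{−1} = 3 (mod 11).
  i = 2 (α = 8): (8−7)(8−4)(8−6)(8−1) = 1·4·2·7 = 56 ≡ 1, so v_2 = 1^{−1} = 1 (mod 11).
  i = 3 (α = 4): (4−7)(4−8)(4−6)(4−1) = (−3)·(−4)·(−2)·3 = −72 ≡ 5, so v_3 = 5^{−1} = 9 (mod 11).
  i = 4 (α = 6): (6−7)(6−8)(6−4)(6−1) = (−1)·(−2)·2·5 = 20 ≡ 9, so v_4 = 9^{−1} = 5 (mod 11).
  i = 5 (α = 1): (1−7)(1−8)(1−4)(1−6) = (−6)·(−7)·(−3)·(−5) = 630 ≡ 3, so v_5 = 3^{−1} = 4 (mod 11).
  v = [3, 1, 9, 5, 4].
Step 2: syndromes of r = [6, 4, 10, 8, 7] (all sums mod 11).
  S_0 = Σ v_i r_i = 3·6 + 1·4 + 9·10 + 5·8 + 4·7 = 180 ≡ 4.
  S_1 = Σ v_i α_i r_i = 3·7·6 + 1·8·4 + 9·4·10 + 5·6·8 + 4·1·7 = 786 ≡ 5.
  α_i^2 mod 11 = [5, 9, 5, 3, 1].
  S_2 = Σ v_i α_i^2 r_i = 3·5·6 + 1·9·4 + 9·5·10 + 5·3·8 + 4·1·7 = 724 ≡ 9.
  S = (4, 5, 9) ≠ 0, so r is not a codeword (an error is present).
Step 3: locate the error. For a single error e at position i, S_ℓ = v_i·e·α_i^ℓ, so α_err = S_1/S_0.
  S_0^{−1} = 4^{−1} = 3 (mod 11), so α_err = 5·3 = 15 ≡ 4 = α_3. Error position i = 3.
  Consistency check: S_2/S_1 = 9·9 = 81 ≡ 4 = α_err ✓ (single-error assumption holds).
Step 4: error magnitude e = S_0/v_3 = S_0·∏_{j≠3}(α_3 − α_j) = 4·5 = 20 ≡ 9 (mod 11).
Step 5: correct position 3: c_3 = r_3 − e = 10 − 9 ≡ 1 (mod 11). Hence c = [6, 4, 1, 8, 7].
  Check: interpolating c through the α_i gives m(x) = 9 + 9·x (degree < 2) with m(α_i) = c_i for every i, so c is indeed a codeword.


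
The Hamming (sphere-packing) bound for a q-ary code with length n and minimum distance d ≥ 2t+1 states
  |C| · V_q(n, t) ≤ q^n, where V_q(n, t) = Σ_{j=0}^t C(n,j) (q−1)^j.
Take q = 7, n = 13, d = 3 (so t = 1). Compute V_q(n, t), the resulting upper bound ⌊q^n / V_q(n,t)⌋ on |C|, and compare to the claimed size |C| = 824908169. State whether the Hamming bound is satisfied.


V_q(n, t) = 79, q^n = 96889010407, Hamming bound = 1226443169, |C| = 824908169 ≤ bound (satisfied).

Step 1: Compute V_q(n, t) = Σ_{j=0}^1 C(n, j) (q−1)^j.
  j = 0: C(13,0)·(6)^0 = 1·1 = 1.
  j = 1: C(13,1)·(6)^1 = 13·6 = 78.
  V_q(n, t) = 1 + 78 = 79.
Step 2: q^n = 7^13 = 96889010407.
Step 3: Hamming bound ⌊q^n / V_q(n,t)⌋ = ⌊96889010407/79⌋ = 1226443169.
Step 4: Compare |C| = 824908169 to 1226443169: satisfied.
The claimed |C| lies below the Hamming bound.


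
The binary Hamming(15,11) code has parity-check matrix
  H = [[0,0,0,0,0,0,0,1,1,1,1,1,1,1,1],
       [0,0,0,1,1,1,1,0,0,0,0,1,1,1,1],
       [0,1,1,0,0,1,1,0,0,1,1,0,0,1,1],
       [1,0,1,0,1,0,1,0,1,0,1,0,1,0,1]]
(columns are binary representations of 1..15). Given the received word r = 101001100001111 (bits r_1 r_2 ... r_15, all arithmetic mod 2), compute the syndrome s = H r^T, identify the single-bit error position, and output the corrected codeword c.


s = (0, 0, 1, 1)^T, error position = 3, corrected codeword c = 100001100001111

Compute s = H r^T mod 2 one row at a time:
  s_1 = 0 + 0 + 0 + 0 + 1 + 1 + 1 + 1 = 4 ≡ 0 (mod 2).
  s_2 = 0 + 0 + 1 + 1 + 1 + 1 + 1 + 1 = 6 ≡ 0 (mod 2).
  s_3 = 0 + 1 + 1 + 1 + 0 + 0 + 1 + 1 = 5 ≡ 1 (mod 2).
  s_4 = 1 + 1 + 0 + 1 + 0 + 0 + 1 + 1 = 5 ≡ 1 (mod 2).
s = (0, 0, 1, 1)^T — this equals column 3 of H (binary 0011), so error is at position 3.
Correct: flip bit 3 of r = 101001100001111 to get c = 100001100001111.


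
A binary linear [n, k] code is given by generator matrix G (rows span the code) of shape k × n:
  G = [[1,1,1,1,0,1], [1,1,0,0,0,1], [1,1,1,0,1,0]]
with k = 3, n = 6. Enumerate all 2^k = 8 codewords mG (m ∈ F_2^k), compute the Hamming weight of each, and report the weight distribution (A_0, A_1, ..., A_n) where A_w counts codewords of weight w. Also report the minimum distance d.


Weight distribution: A_0 = 1, A_2 = 1, A_3 = 3, A_4 = 2, A_5 = 1. Minimum distance d = 2.

Enumerate all 2^3 = 8 messages m ∈ F_2^3.
For each, compute codeword c = mG in F_2^6, then tally its weight.
  m = 000 → c = 000000, weight = 0.
  m = 100 → c = 111101, weight = 5.
  m = 010 → c = 110001, weight = 3.
  m = 110 → c = 001100, weight = 2.
  m = 001 → c = 111010, weight = 4.
  m = 101 → c = 000111, weight = 3.
  m = 011 → c = 001011, weight = 3.
  m = 111 → c = 110110, weight = 4.
Tally weights:
  weight 0: 1 codewords.
  weight 2: 1 codewords.
  weight 3: 3 codewords.
  weight 4: 2 codewords.
  weight 5: 1 codewords.
Minimum distance d = smallest w > 0 with A_w > 0 = 2.
Sanity: Σ A_w = 8 = 2^3 = 8 ✓.


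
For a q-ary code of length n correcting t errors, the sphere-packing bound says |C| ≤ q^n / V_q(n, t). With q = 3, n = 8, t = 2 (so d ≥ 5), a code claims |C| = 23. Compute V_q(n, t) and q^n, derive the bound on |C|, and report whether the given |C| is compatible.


V_q(n, t) = 129, q^n = 6561, Hamming bound = 50, |C| = 23 ≤ bound (satisfied).

Step 1: Compute V_q(n, t) = Σ_{j=0}^2 C(n, j) (q−1)^j.
  j = 0: C(8,0)·(2)^0 = 1·1 = 1.
  j = 1: C(8,1)·(2)^1 = 8·2 = 16.
  j = 2: C(8,2)·(2)^2 = 28·4 = 112.
  V_q(n, t) = 1 + 16 + 112 = 129.
Step 2: q^n = 3^8 = 6561.
Step 3: Hamming bound ⌊q^n / V_q(n,t)⌋ = ⌊6561/129⌋ = 50.
Step 4: Compare |C| = 23 to 50: satisfied.
The claimed |C| lies below the Hamming bound.


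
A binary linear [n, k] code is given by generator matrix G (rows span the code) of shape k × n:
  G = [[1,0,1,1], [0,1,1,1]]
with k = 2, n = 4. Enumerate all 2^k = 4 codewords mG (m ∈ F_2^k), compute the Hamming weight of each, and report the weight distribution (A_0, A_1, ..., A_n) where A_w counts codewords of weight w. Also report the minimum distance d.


Weight distribution: A_0 = 1, A_2 = 1, A_3 = 2. Minimum distance d = 2.

Enumerate all 2^2 = 4 messages m ∈ F_2^2.
For each, compute codeword c = mG in F_2^4, then tally its weight.
  m = 00 → c = 0000, weight = 0.
  m = 10 → c = 1011, weight = 3.
  m = 01 → c = 0111, weight = 3.
  m = 11 → c = 1100, weight = 2.
Tally weights:
  weight 0: 1 codewords.
  weight 2: 1 codewords.
  weight 3: 2 codewords.
Minimum distance d = smallest w > 0 with A_w > 0 = 2.
Sanity: Σ A_w = 4 = 2^2 = 4 ✓.


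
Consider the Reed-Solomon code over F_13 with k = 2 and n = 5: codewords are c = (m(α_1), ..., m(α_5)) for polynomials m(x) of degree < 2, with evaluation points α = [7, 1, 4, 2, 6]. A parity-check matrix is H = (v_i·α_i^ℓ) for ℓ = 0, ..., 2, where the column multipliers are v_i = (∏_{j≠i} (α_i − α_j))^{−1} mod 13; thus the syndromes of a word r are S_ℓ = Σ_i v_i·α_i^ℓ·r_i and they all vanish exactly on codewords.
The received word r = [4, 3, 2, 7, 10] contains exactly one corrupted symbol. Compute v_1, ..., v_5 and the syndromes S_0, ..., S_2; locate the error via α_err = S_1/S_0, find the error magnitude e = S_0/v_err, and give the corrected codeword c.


S = (10, 5, 9), error at position 1, error magnitude e = 3, c = [1, 3, 2, 7, 10].

Step 1: column multipliers v_i = (∏_{j≠i}(α_i − α_j))^{−1} mod 13.
  i = 1 (α = 7): (7−1)(7−4)(7−2)(7−6) = 6·3·5·1 = 90 ≡ 12, so v_1 = 12^{−1} = 12 (mod 13).
  i = 2 (α = 1): (1−7)(1−4)(1−2)(1−6) = (−6)·(−3)·(−1)·(−5) = 90 ≡ 12, so v_2 = 12^{−1} = 12 (mod 13).
  i = 3 (α = 4): (4−7)(4−1)(4−2)(4−6) = (−3)·3·2·(−2) = 36 ≡ 10, so v_3 = 10^{−1} = 4 (mod 13).
  i = 4 (α = 2): (2−7)(2−1)(2−4)(2−6) = (−5)·1·(−2)·(−4) = −40 ≡ 12, so v_4 = 12^{−1} = 12 (mod 13).
  i = 5 (α = 6): (6−7)(6−1)(6−4)(6−2) = (−1)·5·2·4 = −40 ≡ 12, so v_5 = 12^{−1} = 12 (mod 13).
  v = [12, 12, 4, 12, 12].
Step 2: syndromes of r = [4, 3, 2, 7, 10] (all sums mod 13).
  S_0 = Σ v_i r_i = 12·4 + 12·3 + 4·2 + 12·7 + 12·10 = 296 ≡ 10.
  S_1 = Σ v_i α_i r_i = 12·7·4 + 12·1·3 + 4·4·2 + 12·2·7 + 12·6·10 = 1292 ≡ 5.
  α_i^2 mod 13 = [10, 1, 3, 4, 10].
  S_2 = Σ v_i α_i^2 r_i = 12·10·4 + 12·1·3 + 4·3·2 + 12·4·7 + 12·10·10 = 2076 ≡ 9.
  S = (10, 5, 9) ≠ 0, so r is not a codeword (an error is present).
Step 3: locate the error. For a single error e at position i, S_ℓ = v_i·e·α_i^ℓ, so α_err = S_1/S_0.
  S_0^{−1} = 10^{−1} = 4 (mod 13), so α_err = 5·4 = 20 ≡ 7 = α_1. Error position i = 1.
  Consistency check: S_2/S_1 = 9·8 = 72 ≡ 7 = α_err ✓ (single-error assumption holds).
Step 4: error magnitude e = S_0/v_1 = S_0·∏_{j≠1}(α_1 − α_j) = 10·12 = 120 ≡ 3 (mod 13).
Step 5: correct position 1: c_1 = r_1 − e = 4 − 3 ≡ 1 (mod 13). Hence c = [1, 3, 2, 7, 10].
  Check: interpolating c through the α_i gives m(x) = 12 + 4·x (degree < 2) with m(α_i) = c_i for every i, so c is indeed a codeword.


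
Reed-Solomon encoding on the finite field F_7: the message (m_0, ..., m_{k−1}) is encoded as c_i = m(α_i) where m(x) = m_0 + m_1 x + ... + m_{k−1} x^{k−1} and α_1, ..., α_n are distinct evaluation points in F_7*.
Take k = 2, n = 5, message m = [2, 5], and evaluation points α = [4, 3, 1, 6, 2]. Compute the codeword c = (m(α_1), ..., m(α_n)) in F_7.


c = [1, 3, 0, 4, 5]

Message polynomial: m(x) = 2 + 5·x (mod 7).
For each evaluation point α_i, compute m(α_i) mod 7:
  α_1 = 4: Horner steps 5 → 1, so m(4) = 1.
  α_2 = 3: Horner steps 5 → 3, so m(3) = 3.
  α_3 = 1: Horner steps 5 → 0, so m(1) = 0.
  α_4 = 6: Horner steps 5 → 4, so m(6) = 4.
  α_5 = 2: Horner steps 5 → 5, so m(2) = 5.
Codeword c = [1, 3, 0, 4, 5] ∈ F_7^5.


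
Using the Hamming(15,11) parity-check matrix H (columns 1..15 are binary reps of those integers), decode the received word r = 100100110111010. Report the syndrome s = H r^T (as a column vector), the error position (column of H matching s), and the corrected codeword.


s = (1, 0, 0, 1)^T, error position = 9, corrected codeword c = 100100111111010

Compute s = H r^T mod 2 one row at a time:
  s_1 = 1 + 0 + 1 + 1 + 1 + 0 + 1 + 0 = 5 ≡ 1 (mod 2).
  s_2 = 1 + 0 + 0 + 1 + 1 + 0 + 1 + 0 = 4 ≡ 0 (mod 2).
  s_3 = 0 + 0 + 0 + 1 + 1 + 1 + 1 + 0 = 4 ≡ 0 (mod 2).
  s_4 = 1 + 0 + 0 + 1 + 0 + 1 + 0 + 0 = 3 ≡ 1 (mod 2).
s = (1, 0, 0, 1)^T — this equals column 9 of H (binary 1001), so error is at position 9.
Correct: flip bit 9 of r = 100100110111010 to get c = 100100111111010.


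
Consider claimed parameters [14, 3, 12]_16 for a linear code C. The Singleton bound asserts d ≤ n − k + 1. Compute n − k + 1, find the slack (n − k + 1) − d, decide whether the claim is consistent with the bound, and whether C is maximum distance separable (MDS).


Singleton RHS = n − k + 1 = 12, slack = 0, bound satisfied, MDS.

Singleton bound: d ≤ n − k + 1.
Here n = 14, k = 3, so n − k + 1 = 12.
Given d = 12, check d ≤ 12: YES.
Slack = (n − k + 1) − d = 0.
The code is MDS (slack = 0).
Description: the claimed parameters are [14, 3, 12]_16; such a code would be MDS (meets Singleton bound).


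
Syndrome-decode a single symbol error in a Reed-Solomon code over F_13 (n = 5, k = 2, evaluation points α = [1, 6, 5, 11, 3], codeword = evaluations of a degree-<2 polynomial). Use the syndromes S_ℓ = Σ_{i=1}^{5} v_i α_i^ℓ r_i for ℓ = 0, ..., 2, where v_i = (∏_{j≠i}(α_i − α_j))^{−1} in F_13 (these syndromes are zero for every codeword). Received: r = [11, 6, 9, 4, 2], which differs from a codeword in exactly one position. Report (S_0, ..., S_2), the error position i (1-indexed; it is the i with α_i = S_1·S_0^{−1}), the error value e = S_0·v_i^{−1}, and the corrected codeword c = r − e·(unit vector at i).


S = (12, 12, 12), error at position 1, error magnitude e = 3, c = [8, 6, 9, 4, 2].

Step 1: column multipliers v_i = (∏_{j≠i}(α_i − α_j))^{−1} mod 13.
  i = 1 (α = 1): (1−6)(1−5)(1−11)(1−3) = (−5)·(−4)·(−10)·(−2) = 400 ≡ 10, so v_1 = 10^{−1} = 4 (mod 13).
  i = 2 (α = 6): (6−1)(6−5)(6−11)(6−3) = 5·1·(−5)·3 = −75 ≡ 3, so v_2 = 3^{−1} = 9 (mod 13).
  i = 3 (α = 5): (5−1)(5−6)(5−11)(5−3) = 4·(−1)·(−6)·2 = 48 ≡ 9, so v_3 = 9^{−1} = 3 (mod 13).
  i = 4 (α = 11): (11−1)(11−6)(11−5)(11−3) = 10·5·6·8 = 2400 ≡ 8, so v_4 = 8^{−1} = 5 (mod 13).
  i = 5 (α = 3): (3−1)(3−6)(3−5)(3−11) = 2·(−3)·(−2)·(−8) = −96 ≡ 8, so v_5 = 8^{−1} = 5 (mod 13).
  v = [4, 9, 3, 5, 5].
Step 2: syndromes of r = [11, 6, 9, 4, 2] (all sums mod 13).
  S_0 = Σ v_i r_i = 4·11 + 9·6 + 3·9 + 5·4 + 5·2 = 155 ≡ 12.
  S_1 = Σ v_i α_i r_i = 4·1·11 + 9·6·6 + 3·5·9 + 5·11·4 + 5·3·2 = 753 ≡ 12.
  α_i^2 mod 13 = [1, 10, 12, 4, 9].
  S_2 = Σ v_i α_i^2 r_i = 4·1·11 + 9·10·6 + 3·12·9 + 5·4·4 + 5·9·2 = 1078 ≡ 12.
  S = (12, 12, 12) ≠ 0, so r is not a codeword (an error is present).
Step 3: locate the error. For a single error e at position i, S_ℓ = v_i·e·α_i^ℓ, so α_err = S_1/S_0.
  S_0^{−1} = 12^{−1} = 12 (mod 13), so α_err = 12·12 = 144 ≡ 1 = α_1. Error position i = 1.
  Consistency check: S_2/S_1 = 12·12 = 144 ≡ 1 = α_err ✓ (single-error assumption holds).
Step 4: error magnitude e = S_0/v_1 = S_0·∏_{j≠1}(α_1 − α_j) = 12·10 = 120 ≡ 3 (mod 13).
Step 5: correct position 1: c_1 = r_1 − e = 11 − 3 ≡ 8 (mod 13). Hence c = [8, 6, 9, 4, 2].
  Check: interpolating c through the α_i gives m(x) = 11 + 10·x (degree < 2) with m(α_i) = c_i for every i, so c is indeed a codeword.


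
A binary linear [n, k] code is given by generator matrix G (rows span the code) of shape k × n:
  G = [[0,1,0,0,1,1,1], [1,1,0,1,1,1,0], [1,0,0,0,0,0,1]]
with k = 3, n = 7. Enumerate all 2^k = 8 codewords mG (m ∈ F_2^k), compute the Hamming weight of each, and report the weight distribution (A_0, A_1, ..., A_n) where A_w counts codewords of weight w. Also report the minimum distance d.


Weight distribution: A_0 = 1, A_1 = 1, A_2 = 1, A_3 = 1, A_4 = 2, A_5 = 2. Minimum distance d = 1.

Enumerate all 2^3 = 8 messages m ∈ F_2^3.
For each, compute codeword c = mG in F_2^7, then tally its weight.
  m = 000 → c = 0000000, weight = 0.
  m = 100 → c = 0100111, weight = 4.
  m = 010 → c = 1101110, weight = 5.
  m = 110 → c = 1001001, weight = 3.
  m = 001 → c = 1000001, weight = 2.
  m = 101 → c = 1100110, weight = 4.
  m = 011 → c = 0101111, weight = 5.
  m = 111 → c = 0001000, weight = 1.
Tally weights:
  weight 0: 1 codewords.
  weight 1: 1 codewords.
  weight 2: 1 codewords.
  weight 3: 1 codewords.
  weight 4: 2 codewords.
  weight 5: 2 codewords.
Minimum distance d = smallest w > 0 with A_w > 0 = 1.
Sanity: Σ A_w = 8 = 2^3 = 8 ✓.


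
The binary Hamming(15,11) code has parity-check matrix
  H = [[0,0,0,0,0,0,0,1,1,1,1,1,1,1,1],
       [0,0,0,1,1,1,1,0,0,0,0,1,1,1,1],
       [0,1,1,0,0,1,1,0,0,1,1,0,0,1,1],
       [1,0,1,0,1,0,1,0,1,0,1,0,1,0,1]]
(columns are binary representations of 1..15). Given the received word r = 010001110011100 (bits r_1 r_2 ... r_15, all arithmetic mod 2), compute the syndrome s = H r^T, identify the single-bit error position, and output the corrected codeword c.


s = (0, 0, 0, 1)^T, error position = 1, corrected codeword c = 110001110011100

Compute s = H r^T mod 2 one row at a time:
  s_1 = 1 + 0 + 0 + 1 + 1 + 1 + 0 + 0 = 4 ≡ 0 (mod 2).
  s_2 = 0 + 0 + 1 + 1 + 1 + 1 + 0 + 0 = 4 ≡ 0 (mod 2).
  s_3 = 1 + 0 + 1 + 1 + 0 + 1 + 0 + 0 = 4 ≡ 0 (mod 2).
  s_4 = 0 + 0 + 0 + 1 + 0 + 1 + 1 + 0 = 3 ≡ 1 (mod 2).
s = (0, 0, 0, 1)^T — this equals column 1 of H (binary 0001), so error is at position 1.
Correct: flip bit 1 of r = 010001110011100 to get c = 110001110011100.


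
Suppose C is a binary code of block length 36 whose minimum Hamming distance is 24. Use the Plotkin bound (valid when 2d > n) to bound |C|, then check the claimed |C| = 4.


Plotkin bound M ≤ 4; given |C| = 4 ≤ bound (satisfied).

Check applicability: 2d = 48, n = 36.
2d − n = 12 > 0, so Plotkin applies.
Compute d/(2d−n) = 24/12 ≈ 2.0000.
⌊d/(2d−n)⌋ = 2.
Plotkin bound: M ≤ 2·2 = 4.
Given |C| = 4, check: satisfied.
This |C| is at the Plotkin bound.


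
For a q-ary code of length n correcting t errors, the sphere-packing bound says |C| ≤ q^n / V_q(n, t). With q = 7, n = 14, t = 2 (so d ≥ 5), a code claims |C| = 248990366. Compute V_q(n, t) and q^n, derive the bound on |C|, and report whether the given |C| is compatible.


V_q(n, t) = 3361, q^n = 678223072849, Hamming bound = 201792047, |C| = 248990366 > bound (violated).

Step 1: Compute V_q(n, t) = Σ_{j=0}^2 C(n, j) (q−1)^j.
  j = 0: C(14,0)·(6)^0 = 1·1 = 1.
  j = 1: C(14,1)·(6)^1 = 14·6 = 84.
  j = 2: C(14,2)·(6)^2 = 91·36 = 3276.
  V_q(n, t) = 1 + 84 + 3276 = 3361.
Step 2: q^n = 7^14 = 678223072849.
Step 3: Hamming bound ⌊q^n / V_q(n,t)⌋ = ⌊678223072849/3361⌋ = 201792047.
Step 4: Compare |C| = 248990366 to 201792047: violated.
The claimed |C| lies above the Hamming bound, so no 7-ary code of length 14 with d ≥ 5 can have 248990366 codewords.


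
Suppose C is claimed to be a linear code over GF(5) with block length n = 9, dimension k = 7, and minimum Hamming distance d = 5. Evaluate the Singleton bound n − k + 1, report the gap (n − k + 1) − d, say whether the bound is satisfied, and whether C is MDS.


Singleton RHS = n − k + 1 = 3, slack = -2, bound violated (no such code; not MDS).

Singleton bound: d ≤ n − k + 1.
Here n = 9, k = 7, so n − k + 1 = 3.
Given d = 5, check d ≤ 3: NO.
Slack = (n − k + 1) − d = -2.
The slack is negative: d = 5 exceeds n − k + 1 = 3 by 2, so the Singleton bound is violated and no linear [9, 7, 5]_5 code can exist. In particular it is not MDS (MDS requires d = n − k + 1 exactly).
Description: the claimed parameters are [9, 7, 5]_5; such a code would be impossible (violates the Singleton bound).


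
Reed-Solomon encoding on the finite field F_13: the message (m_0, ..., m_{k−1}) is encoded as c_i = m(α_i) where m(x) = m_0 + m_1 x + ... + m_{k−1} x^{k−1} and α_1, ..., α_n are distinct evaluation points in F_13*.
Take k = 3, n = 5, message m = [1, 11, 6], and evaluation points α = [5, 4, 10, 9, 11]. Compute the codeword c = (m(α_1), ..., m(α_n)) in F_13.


c = [11, 11, 9, 1, 3]

Message polynomial: m(x) = 1 + 11·x + 6·x^2 (mod 13).
For each evaluation point α_i, compute m(α_i) mod 13:
  α_1 = 5: Horner steps 6 → 2 → 11, so m(5) = 11.
  α_2 = 4: Horner steps 6 → 9 → 11, so m(4) = 11.
  α_3 = 10: Horner steps 6 → 6 → 9, so m(10) = 9.
  α_4 = 9: Horner steps 6 → 0 → 1, so m(9) = 1.
  α_5 = 11: Horner steps 6 → 12 → 3, so m(11) = 3.
Codeword c = [11, 11, 9, 1, 3] ∈ F_13^5.


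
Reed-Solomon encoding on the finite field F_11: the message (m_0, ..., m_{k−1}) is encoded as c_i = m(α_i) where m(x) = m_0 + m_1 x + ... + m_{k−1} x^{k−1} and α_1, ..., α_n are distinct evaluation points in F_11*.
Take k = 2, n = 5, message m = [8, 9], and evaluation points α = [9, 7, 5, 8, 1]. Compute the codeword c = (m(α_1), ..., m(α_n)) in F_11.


c = [1, 5, 9, 3, 6]

Message polynomial: m(x) = 8 + 9·x (mod 11).
For each evaluation point α_i, compute m(α_i) mod 11:
  α_1 = 9: Horner steps 9 → 1, so m(9) = 1.
  α_2 = 7: Horner steps 9 → 5, so m(7) = 5.
  α_3 = 5: Horner steps 9 → 9, so m(5) = 9.
  α_4 = 8: Horner steps 9 → 3, so m(8) = 3.
  α_5 = 1: Horner steps 9 → 6, so m(1) = 6.
Codeword c = [1, 5, 9, 3, 6] ∈ F_11^5.


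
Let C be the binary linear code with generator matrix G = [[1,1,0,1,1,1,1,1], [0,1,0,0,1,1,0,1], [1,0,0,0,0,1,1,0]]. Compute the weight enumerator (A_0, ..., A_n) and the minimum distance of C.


Weight distribution: A_0 = 1, A_2 = 1, A_3 = 2, A_4 = 2, A_5 = 1, A_7 = 1. Minimum distance d = 2.

Enumerate all 2^3 = 8 messages m ∈ F_2^3.
For each, compute codeword c = mG in F_2^8, then tally its weight.
  m = 000 → c = 00000000, weight = 0.
  m = 100 → c = 11011111, weight = 7.
  m = 010 → c = 01001101, weight = 4.
  m = 110 → c = 10010010, weight = 3.
  m = 001 → c = 10000110, weight = 3.
  m = 101 → c = 01011001, weight = 4.
  m = 011 → c = 11001011, weight = 5.
  m = 111 → c = 00010100, weight = 2.
Tally weights:
  weight 0: 1 codewords.
  weight 2: 1 codewords.
  weight 3: 2 codewords.
  weight 4: 2 codewords.
  weight 5: 1 codewords.
  weight 7: 1 codewords.
Minimum distance d = smallest w > 0 with A_w > 0 = 2.
Sanity: Σ A_w = 8 = 2^3 = 8 ✓.


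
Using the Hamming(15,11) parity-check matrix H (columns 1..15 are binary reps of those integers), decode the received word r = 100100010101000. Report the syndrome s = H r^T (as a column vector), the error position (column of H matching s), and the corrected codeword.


s = (1, 0, 1, 1)^T, error position = 11, corrected codeword c = 100100010111000

Compute s = H r^T mod 2 one row at a time:
  s_1 = 1 + 0 + 1 + 0 + 1 + 0 + 0 + 0 = 3 ≡ 1 (mod 2).
  s_2 = 1 + 0 + 0 + 0 + 1 + 0 + 0 + 0 = 2 ≡ 0 (mod 2).
  s_3 = 0 + 0 + 0 + 0 + 1 + 0 + 0 + 0 = 1 ≡ 1 (mod 2).
  s_4 = 1 + 0 + 0 + 0 + 0 + 0 + 0 + 0 = 1 ≡ 1 (mod 2).
s = (1, 0, 1, 1)^T — this equals column 11 of H (binary 1011), so error is at position 11.
Correct: flip bit 11 of r = 100100010101000 to get c = 100100010111000.


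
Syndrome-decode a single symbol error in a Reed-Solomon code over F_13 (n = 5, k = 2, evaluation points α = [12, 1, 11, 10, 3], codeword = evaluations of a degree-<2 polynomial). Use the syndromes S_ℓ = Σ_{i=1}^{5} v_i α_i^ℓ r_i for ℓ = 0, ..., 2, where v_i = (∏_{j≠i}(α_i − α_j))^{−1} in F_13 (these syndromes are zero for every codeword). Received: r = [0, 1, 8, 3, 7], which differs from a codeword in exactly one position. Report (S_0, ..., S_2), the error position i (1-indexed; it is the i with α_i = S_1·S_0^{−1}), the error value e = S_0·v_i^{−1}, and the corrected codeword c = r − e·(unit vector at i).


S = (1, 1, 1), error at position 2, error magnitude e = 4, c = [0, 10, 8, 3, 7].

Step 1: column multipliers v_i = (∏_{j≠i}(α_i − α_j))^{−1} mod 13.
  i = 1 (α = 12): (12−1)(12−11)(12−10)(12−3) = 11·1·2·9 = 198 ≡ 3, so v_1 = 3^{−1} = 9 (mod 13).
  i = 2 (α = 1): (1−12)(1−11)(1−10)(1−3) = (−11)·(−10)·(−9)·(−2) = 1980 ≡ 4, so v_2 = 4^{−1} = 10 (mod 13).
  i = 3 (α = 11): (11−12)(11−1)(11−10)(11−3) = (−1)·10·1·8 = −80 ≡ 11, so v_3 = 11^{−1} = 6 (mod 13).
  i = 4 (α = 10): (10−12)(10−1)(10−11)(10−3) = (−2)·9·(−1)·7 = 126 ≡ 9, so v_4 = 9^{−1} = 3 (mod 13).
  i = 5 (α = 3): (3−12)(3−1)(3−11)(3−10) = (−9)·2·(−8)·(−7) = −1008 ≡ 6, so v_5 = 6^{−1} = 11 (mod 13).
  v = [9, 10, 6, 3, 11].
Step 2: syndromes of r = [0, 1, 8, 3, 7] (all sums mod 13).
  S_0 = Σ v_i r_i = 9·0 + 10·1 + 6·8 + 3·3 + 11·7 = 144 ≡ 1.
  S_1 = Σ v_i α_i r_i = 9·12·0 + 10·1·1 + 6·11·8 + 3·10·3 + 11·3·7 = 859 ≡ 1.
  α_i^2 mod 13 = [1, 1, 4, 9, 9].
  S_2 = Σ v_i α_i^2 r_i = 9·1·0 + 10·1·1 + 6·4·8 + 3·9·3 + 11·9·7 = 976 ≡ 1.
  S = (1, 1, 1) ≠ 0, so r is not a codeword (an error is present).
Step 3: locate the error. For a single error e at position i, S_ℓ = v_i·e·α_i^ℓ, so α_err = S_1/S_0.
  S_0^{−1} = 1^{−1} = 1 (mod 13), so α_err = 1·1 = 1 ≡ 1 = α_2. Error position i = 2.
  Consistency check: S_2/S_1 = 1·1 = 1 ≡ 1 = α_err ✓ (single-error assumption holds).
Step 4: error magnitude e = S_0/v_2 = S_0·∏_{j≠2}(α_2 − α_j) = 1·4 = 4 ≡ 4 (mod 13).
Step 5: correct position 2: c_2 = r_2 − e = 1 − 4 ≡ 10 (mod 13). Hence c = [0, 10, 8, 3, 7].
  Check: interpolating c through the α_i gives m(x) = 5 + 5·x (degree < 2) with m(α_i) = c_i for every i, so c is indeed a codeword.


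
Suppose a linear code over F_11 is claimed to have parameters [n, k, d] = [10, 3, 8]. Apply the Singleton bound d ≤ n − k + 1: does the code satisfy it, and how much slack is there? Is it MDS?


Singleton RHS = n − k + 1 = 8, slack = 0, bound satisfied, MDS.

Singleton bound: d ≤ n − k + 1.
Here n = 10, k = 3, so n − k + 1 = 8.
Given d = 8, check d ≤ 8: YES.
Slack = (n − k + 1) − d = 0.
The code is MDS (slack = 0).
Description: the claimed parameters are [10, 3, 8]_11; such a code would be MDS (meets Singleton bound).


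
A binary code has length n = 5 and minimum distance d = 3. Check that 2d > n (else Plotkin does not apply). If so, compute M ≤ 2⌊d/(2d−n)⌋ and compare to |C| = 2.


Plotkin bound M ≤ 6; given |C| = 2 ≤ bound (satisfied).

Check applicability: 2d = 6, n = 5.
2d − n = 1 > 0, so Plotkin applies.
Compute d/(2d−n) = 3/1 ≈ 3.0000.
⌊d/(2d−n)⌋ = 3.
Plotkin bound: M ≤ 2·3 = 6.
Given |C| = 2, check: satisfied.
This |C| is below the Plotkin bound.


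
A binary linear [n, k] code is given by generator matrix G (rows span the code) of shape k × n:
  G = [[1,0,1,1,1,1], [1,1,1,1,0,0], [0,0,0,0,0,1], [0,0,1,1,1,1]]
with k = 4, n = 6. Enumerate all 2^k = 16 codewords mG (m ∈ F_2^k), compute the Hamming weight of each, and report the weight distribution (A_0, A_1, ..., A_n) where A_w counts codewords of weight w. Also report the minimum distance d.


Weight distribution: A_0 = 1, A_1 = 2, A_2 = 2, A_3 = 4, A_4 = 5, A_5 = 2. Minimum distance d = 1.

Enumerate all 2^4 = 16 messages m ∈ F_2^4.
For each, compute codeword c = mG in F_2^6, then tally its weight.
  m = 0000 → c = 000000, weight = 0.
  m = 1000 → c = 101111, weight = 5.
  m = 0100 → c = 111100, weight = 4.
  m = 1100 → c = 010011, weight = 3.
  m = 0010 → c = 000001, weight = 1.
  m = 1010 → c = 101110, weight = 4.
  m = 0110 → c = 111101, weight = 5.
  m = 1110 → c = 010010, weight = 2.
  m = 0001 → c = 001111, weight = 4.
  m = 1001 → c = 100000, weight = 1.
  m = 0101 → c = 110011, weight = 4.
  m = 1101 → c = 011100, weight = 3.
  m = 0011 → c = 001110, weight = 3.
  m = 1011 → c = 100001, weight = 2.
  m = 0111 → c = 110010, weight = 3.
  m = 1111 → c = 011101, weight = 4.
Tally weights:
  weight 0: 1 codewords.
  weight 1: 2 codewords.
  weight 2: 2 codewords.
  weight 3: 4 codewords.
  weight 4: 5 codewords.
  weight 5: 2 codewords.
Minimum distance d = smallest w > 0 with A_w > 0 = 1.
Sanity: Σ A_w = 16 = 2^4 = 16 ✓.


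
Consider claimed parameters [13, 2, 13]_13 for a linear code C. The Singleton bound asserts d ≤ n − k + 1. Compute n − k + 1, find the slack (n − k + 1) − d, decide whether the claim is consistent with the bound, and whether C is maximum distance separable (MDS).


Singleton RHS = n − k + 1 = 12, slack = -1, bound violated (no such code; not MDS).

Singleton bound: d ≤ n − k + 1.
Here n = 13, k = 2, so n − k + 1 = 12.
Given d = 13, check d ≤ 12: NO.
Slack = (n − k + 1) − d = -1.
The slack is negative: d = 13 exceeds n − k + 1 = 12 by 1, so the Singleton bound is violated and no linear [13, 2, 13]_13 code can exist. In particular it is not MDS (MDS requires d = n − k + 1 exactly).
Description: the claimed parameters are [13, 2, 13]_13; such a code would be impossible (violates the Singleton bound).


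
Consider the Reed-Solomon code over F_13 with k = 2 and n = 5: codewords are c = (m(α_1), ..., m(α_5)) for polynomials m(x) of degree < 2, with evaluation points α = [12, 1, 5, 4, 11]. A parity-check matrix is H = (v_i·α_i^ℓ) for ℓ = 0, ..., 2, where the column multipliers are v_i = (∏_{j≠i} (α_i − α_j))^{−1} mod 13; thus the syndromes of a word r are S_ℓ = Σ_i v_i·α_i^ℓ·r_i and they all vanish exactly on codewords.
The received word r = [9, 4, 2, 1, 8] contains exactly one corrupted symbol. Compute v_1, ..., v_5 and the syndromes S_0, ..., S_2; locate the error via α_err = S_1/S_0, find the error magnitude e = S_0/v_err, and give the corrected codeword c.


S = (12, 12, 12), error at position 2, error magnitude e = 6, c = [9, 11, 2, 1, 8].

Step 1: column multipliers v_i = (∏_{j≠i}(α_i − α_j))^{−1} mod 13.
  i = 1 (α = 12): (12−1)(12−5)(12−4)(12−11) = 11·7·8·1 = 616 ≡ 5, so v_1 = 5^{−1} = 8 (mod 13).
  i = 2 (α = 1): (1−12)(1−5)(1−4)(1−11) = (−11)·(−4)·(−3)·(−10) = 1320 ≡ 7, so v_2 = 7^{−1} = 2 (mod 13).
  i = 3 (α = 5): (5−12)(5−1)(5−4)(5−11) = (−7)·4·1·(−6) = 168 ≡ 12, so v_3 = 12^{−1} = 12 (mod 13).
  i = 4 (α = 4): (4−12)(4−1)(4−5)(4−11) = (−8)·3·(−1)·(−7) = −168 ≡ 1, so v_4 = 1^{−1} = 1 (mod 13).
  i = 5 (α = 11): (11−12)(11−1)(11−5)(11−4) = (−1)·10·6·7 = −420 ≡ 9, so v_5 = 9^{−1} = 3 (mod 13).
  v = [8, 2, 12, 1, 3].
Step 2: syndromes of r = [9, 4, 2, 1, 8] (all sums mod 13).
  S_0 = Σ v_i r_i = 8·9 + 2·4 + 12·2 + 1·1 + 3·8 = 129 ≡ 12.
  S_1 = Σ v_i α_i r_i = 8·12·9 + 2·1·4 + 12·5·2 + 1·4·1 + 3·11·8 = 1260 ≡ 12.
  α_i^2 mod 13 = [1, 1, 12, 3, 4].
  S_2 = Σ v_i α_i^2 r_i = 8·1·9 + 2·1·4 + 12·12·2 + 1·3·1 + 3·4·8 = 467 ≡ 12.
  S = (12, 12, 12) ≠ 0, so r is not a codeword (an error is present).
Step 3: locate the error. For a single error e at position i, S_ℓ = v_i·e·α_i^ℓ, so α_err = S_1/S_0.
  S_0^{−1} = 12^{−1} = 12 (mod 13), so α_err = 12·12 = 144 ≡ 1 = α_2. Error position i = 2.
  Consistency check: S_2/S_1 = 12·12 = 144 ≡ 1 = α_err ✓ (single-error assumption holds).
Step 4: error magnitude e = S_0/v_2 = S_0·∏_{j≠2}(α_2 − α_j) = 12·7 = 84 ≡ 6 (mod 13).
Step 5: correct position 2: c_2 = r_2 − e = 4 − 6 ≡ 11 (mod 13). Hence c = [9, 11, 2, 1, 8].
  Check: interpolating c through the α_i gives m(x) = 10 + 1·x (degree < 2) with m(α_i) = c_i for every i, so c is indeed a codeword.


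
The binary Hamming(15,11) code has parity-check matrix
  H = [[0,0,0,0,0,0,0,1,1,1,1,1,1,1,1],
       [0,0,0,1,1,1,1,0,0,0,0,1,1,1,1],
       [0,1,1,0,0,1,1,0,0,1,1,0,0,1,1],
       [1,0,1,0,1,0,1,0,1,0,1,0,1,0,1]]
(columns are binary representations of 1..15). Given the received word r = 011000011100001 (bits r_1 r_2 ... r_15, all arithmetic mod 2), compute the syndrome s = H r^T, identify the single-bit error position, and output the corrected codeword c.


s = (0, 1, 0, 1)^T, error position = 5, corrected codeword c = 011010011100001

Compute s = H r^T mod 2 one row at a time:
  s_1 = 1 + 1 + 1 + 0 + 0 + 0 + 0 + 1 = 4 ≡ 0 (mod 2).
  s_2 = 0 + 0 + 0 + 0 + 0 + 0 + 0 + 1 = 1 ≡ 1 (mod 2).
  s_3 = 1 + 1 + 0 + 0 + 1 + 0 + 0 + 1 = 4 ≡ 0 (mod 2).
  s_4 = 0 + 1 + 0 + 0 + 1 + 0 + 0 + 1 = 3 ≡ 1 (mod 2).
s = (0, 1, 0, 1)^T — this equals column 5 of H (binary 0101), so error is at position 5.
Correct: flip bit 5 of r = 011000011100001 to get c = 011010011100001.


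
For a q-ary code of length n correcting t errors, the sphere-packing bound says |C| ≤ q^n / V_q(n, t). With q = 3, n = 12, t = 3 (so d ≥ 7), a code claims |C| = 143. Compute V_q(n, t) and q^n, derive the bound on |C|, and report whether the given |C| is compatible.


V_q(n, t) = 2049, q^n = 531441, Hamming bound = 259, |C| = 143 ≤ bound (satisfied).

Step 1: Compute V_q(n, t) = Σ_{j=0}^3 C(n, j) (q−1)^j.
  j = 0: C(12,0)·(2)^0 = 1·1 = 1.
  j = 1: C(12,1)·(2)^1 = 12·2 = 24.
  j = 2: C(12,2)·(2)^2 = 66·4 = 264.
  j = 3: C(12,3)·(2)^3 = 220·8 = 1760.
  V_q(n, t) = 1 + 24 + 264 + 1760 = 2049.
Step 2: q^n = 3^12 = 531441.
Step 3: Hamming bound ⌊q^n / V_q(n,t)⌋ = ⌊531441/2049⌋ = 259.
Step 4: Compare |C| = 143 to 259: satisfied.
The claimed |C| lies below the Hamming bound.


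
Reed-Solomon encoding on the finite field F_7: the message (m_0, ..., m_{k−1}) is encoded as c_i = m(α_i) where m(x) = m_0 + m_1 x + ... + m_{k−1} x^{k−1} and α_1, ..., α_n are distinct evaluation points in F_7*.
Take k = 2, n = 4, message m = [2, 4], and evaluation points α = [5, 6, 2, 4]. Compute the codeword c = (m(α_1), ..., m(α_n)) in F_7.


c = [1, 5, 3, 4]

Message polynomial: m(x) = 2 + 4·x (mod 7).
For each evaluation point α_i, compute m(α_i) mod 7:
  α_1 = 5: Horner steps 4 → 1, so m(5) = 1.
  α_2 = 6: Horner steps 4 → 5, so m(6) = 5.
  α_3 = 2: Horner steps 4 → 3, so m(2) = 3.
  α_4 = 4: Horner steps 4 → 4, so m(4) = 4.
Codeword c = [1, 5, 3, 4] ∈ F_7^4.


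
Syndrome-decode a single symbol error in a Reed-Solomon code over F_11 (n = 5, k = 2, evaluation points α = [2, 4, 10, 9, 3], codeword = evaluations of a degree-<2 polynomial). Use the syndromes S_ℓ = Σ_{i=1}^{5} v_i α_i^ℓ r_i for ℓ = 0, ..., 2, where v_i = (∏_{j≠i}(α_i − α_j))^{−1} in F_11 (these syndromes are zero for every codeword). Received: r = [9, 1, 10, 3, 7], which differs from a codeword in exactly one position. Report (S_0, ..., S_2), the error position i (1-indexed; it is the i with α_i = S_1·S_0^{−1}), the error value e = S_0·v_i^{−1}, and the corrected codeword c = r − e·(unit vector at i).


S = (1, 3, 9), error at position 5, error magnitude e = 2, c = [9, 1, 10, 3, 5].

Step 1: column multipliers v_i = (∏_{j≠i}(α_i − α_j))^{−1} mod 11.
  i = 1 (α = 2): (2−4)(2−10)(2−9)(2−3) = (−2)·(−8)·(−7)·(−1) = 112 ≡ 2, so v_1 = 2^{−1} = 6 (mod 11).
  i = 2 (α = 4): (4−2)(4−10)(4−9)(4−3) = 2·(−6)·(−5)·1 = 60 ≡ 5, so v_2 = 5^{−1} = 9 (mod 11).
  i = 3 (α = 10): (10−2)(10−4)(10−9)(10−3) = 8·6·1·7 = 336 ≡ 6, so v_3 = 6^{−1} = 2 (mod 11).
  i = 4 (α = 9): (9−2)(9−4)(9−10)(9−3) = 7·5·(−1)·6 = −210 ≡ 10, so v_4 = 10^{−1} = 10 (mod 11).
  i = 5 (α = 3): (3−2)(3−4)(3−10)(3−9) = 1·(−1)·(−7)·(−6) = −42 ≡ 2, so v_5 = 2^{−1} = 6 (mod 11).
  v = [6, 9, 2, 10, 6].
Step 2: syndromes of r = [9, 1, 10, 3, 7] (all sums mod 11).
  S_0 = Σ v_i r_i = 6·9 + 9·1 + 2·10 + 10·3 + 6·7 = 155 ≡ 1.
  S_1 = Σ v_i α_i r_i = 6·2·9 + 9·4·1 + 2·10·10 + 10·9·3 + 6·3·7 = 740 ≡ 3.
  α_i^2 mod 11 = [4, 5, 1, 4, 9].
  S_2 = Σ v_i α_i^2 r_i = 6·4·9 + 9·5·1 + 2·1·10 + 10·4·3 + 6·9·7 = 779 ≡ 9.
  S = (1, 3, 9) ≠ 0, so r is not a codeword (an error is present).
Step 3: locate the error. For a single error e at position i, S_ℓ = v_i·e·α_i^ℓ, so α_err = S_1/S_0.
  S_0^{−1} = 1^{−1} = 1 (mod 11), so α_err = 3·1 = 3 ≡ 3 = α_5. Error position i = 5.
  Consistency check: S_2/S_1 = 9·4 = 36 ≡ 3 = α_err ✓ (single-error assumption holds).
Step 4: error magnitude e = S_0/v_5 = S_0·∏_{j≠5}(α_5 − α_j) = 1·2 = 2 ≡ 2 (mod 11).
Step 5: correct position 5: c_5 = r_5 − e = 7 − 2 ≡ 5 (mod 11). Hence c = [9, 1, 10, 3, 5].
  Check: interpolating c through the α_i gives m(x) = 6 + 7·x (degree < 2) with m(α_i) = c_i for every i, so c is indeed a codeword.


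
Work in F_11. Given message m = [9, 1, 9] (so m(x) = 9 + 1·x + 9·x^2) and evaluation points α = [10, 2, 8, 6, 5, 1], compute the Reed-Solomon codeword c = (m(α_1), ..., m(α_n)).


c = [6, 3, 10, 9, 8, 8]

Message polynomial: m(x) = 9 + 1·x + 9·x^2 (mod 11).
For each evaluation point α_i, compute m(α_i) mod 11:
  α_1 = 10: Horner steps 9 → 3 → 6, so m(10) = 6.
  α_2 = 2: Horner steps 9 → 8 → 3, so m(2) = 3.
  α_3 = 8: Horner steps 9 → 7 → 10, so m(8) = 10.
  α_4 = 6: Horner steps 9 → 0 → 9, so m(6) = 9.
  α_5 = 5: Horner steps 9 → 2 → 8, so m(5) = 8.
  α_6 = 1: Horner steps 9 → 10 → 8, so m(1) = 8.
Codeword c = [6, 3, 10, 9, 8, 8] ∈ F_11^6.


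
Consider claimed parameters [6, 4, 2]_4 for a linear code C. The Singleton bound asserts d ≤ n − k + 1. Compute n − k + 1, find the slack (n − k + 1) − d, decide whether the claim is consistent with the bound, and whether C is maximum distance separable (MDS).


Singleton RHS = n − k + 1 = 3, slack = 1, bound satisfied, not MDS.

Singleton bound: d ≤ n − k + 1.
Here n = 6, k = 4, so n − k + 1 = 3.
Given d = 2, check d ≤ 3: YES.
Slack = (n − k + 1) − d = 1.
The code is NOT MDS (slack = 1 > 0).
Description: the claimed parameters are [6, 4, 2]_4; such a code would be non-MDS.


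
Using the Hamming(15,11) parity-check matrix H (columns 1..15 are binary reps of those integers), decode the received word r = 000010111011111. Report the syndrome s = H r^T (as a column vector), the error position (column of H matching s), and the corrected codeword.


s = (1, 0, 0, 0)^T, error position = 8, corrected codeword c = 000010101011111

Compute s = H r^T mod 2 one row at a time:
  s_1 = 1 + 1 + 0 + 1 + 1 + 1 + 1 + 1 = 7 ≡ 1 (mod 2).
  s_2 = 0 + 1 + 0 + 1 + 1 + 1 + 1 + 1 = 6 ≡ 0 (mod 2).
  s_3 = 0 + 0 + 0 + 1 + 0 + 1 + 1 + 1 = 4 ≡ 0 (mod 2).
  s_4 = 0 + 0 + 1 + 1 + 1 + 1 + 1 + 1 = 6 ≡ 0 (mod 2).
s = (1, 0, 0, 0)^T — this equals column 8 of H (binary 1000), so error is at position 8.
Correct: flip bit 8 of r = 000010111011111 to get c = 000010101011111.


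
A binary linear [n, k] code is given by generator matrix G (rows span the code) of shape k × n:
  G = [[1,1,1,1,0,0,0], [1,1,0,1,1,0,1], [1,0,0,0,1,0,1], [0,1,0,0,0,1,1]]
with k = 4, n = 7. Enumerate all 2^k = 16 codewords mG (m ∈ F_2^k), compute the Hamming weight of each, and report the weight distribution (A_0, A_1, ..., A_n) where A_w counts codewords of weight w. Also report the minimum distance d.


Weight distribution: A_0 = 1, A_2 = 2, A_3 = 4, A_4 = 5, A_5 = 4. Minimum distance d = 2.

Enumerate all 2^4 = 16 messages m ∈ F_2^4.
For each, compute codeword c = mG in F_2^7, then tally its weight.
  m = 0000 → c = 0000000, weight = 0.
  m = 1000 → c = 1111000, weight = 4.
  m = 0100 → c = 1101101, weight = 5.
  m = 1100 → c = 0010101, weight = 3.
  m = 0010 → c = 1000101, weight = 3.
  m = 1010 → c = 0111101, weight = 5.
  m = 0110 → c = 0101000, weight = 2.
  m = 1110 → c = 1010000, weight = 2.
  m = 0001 → c = 0100011, weight = 3.
  m = 1001 → c = 1011011, weight = 5.
  m = 0101 → c = 1001110, weight = 4.
  m = 1101 → c = 0110110, weight = 4.
  m = 0011 → c = 1100110, weight = 4.
  m = 1011 → c = 0011110, weight = 4.
  m = 0111 → c = 0001011, weight = 3.
  m = 1111 → c = 1110011, weight = 5.
Tally weights:
  weight 0: 1 codewords.
  weight 2: 2 codewords.
  weight 3: 4 codewords.
  weight 4: 5 codewords.
  weight 5: 4 codewords.
Minimum distance d = smallest w > 0 with A_w > 0 = 2.
Sanity: Σ A_w = 16 = 2^4 = 16 ✓.
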